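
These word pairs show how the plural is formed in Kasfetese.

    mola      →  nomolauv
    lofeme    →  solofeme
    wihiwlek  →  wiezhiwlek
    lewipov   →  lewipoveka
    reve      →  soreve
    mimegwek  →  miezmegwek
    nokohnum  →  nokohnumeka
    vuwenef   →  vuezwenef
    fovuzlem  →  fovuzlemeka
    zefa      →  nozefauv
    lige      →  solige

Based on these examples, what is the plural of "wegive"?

sowegive

vuwenef and lige both have last vowel 'e' yet inflect differently (vuezwenef, solige), so the last vowel is not what conditions the rule; the final letter is.
"wegive" ends in -e. The stems ending in -e (lige → solige, reve → soreve, lofeme → solofeme) add the prefix so-.
The other patterns: stems ending in -f or -k insert -ez- after the first vowel; stems ending in -m or -v add -eka; stems ending in -a add no- … -uv around the stem.
So wegive → sowegive.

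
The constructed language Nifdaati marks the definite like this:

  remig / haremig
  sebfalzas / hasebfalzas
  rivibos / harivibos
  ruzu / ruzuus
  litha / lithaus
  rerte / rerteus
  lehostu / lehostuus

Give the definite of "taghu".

taghuus

sebfalzas and litha both have last vowel 'a' yet inflect differently (hasebfalzas, lithaus), so the last vowel is not what conditions the rule; whether the stem ends in a vowel or a consonant is.
"taghu" ends in a vowel. The stems ending in a vowel (ruzu → ruzuus, litha → lithaus, rerte → rerteus) add -us.
So taghu → taghuus.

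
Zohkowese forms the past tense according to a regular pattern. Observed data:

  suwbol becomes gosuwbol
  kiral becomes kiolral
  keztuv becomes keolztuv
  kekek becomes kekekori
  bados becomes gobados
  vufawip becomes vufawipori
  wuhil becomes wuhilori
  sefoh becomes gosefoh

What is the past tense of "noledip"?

wuhil and suwbol both end in -l yet inflect differently (wuhilori, gosuwbol), so the final letter is not what conditions the rule; the last vowel is.
"noledip" has last vowel 'i'. The stems whose last vowel is 'i' (wuhil → wuhilori, vufawip → vufawipori) add -ori.
So noledip → noledipori.

noledipori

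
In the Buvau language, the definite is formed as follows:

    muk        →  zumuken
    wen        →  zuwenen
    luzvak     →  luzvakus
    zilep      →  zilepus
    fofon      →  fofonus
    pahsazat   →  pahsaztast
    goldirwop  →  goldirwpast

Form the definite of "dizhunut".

muk and luzvak both end in -k yet inflect differently (zumuken, luzvakus), so the final letter is not what conditions the rule; the number of vowels is.
"dizhunut" has 3 vowels. The stems with 3 vowels (pahsazat → pahsaztast, goldirwop → goldirwpast) delete the last vowel and add -ast.
So dizhunut → dizhuntast.

dizhuntast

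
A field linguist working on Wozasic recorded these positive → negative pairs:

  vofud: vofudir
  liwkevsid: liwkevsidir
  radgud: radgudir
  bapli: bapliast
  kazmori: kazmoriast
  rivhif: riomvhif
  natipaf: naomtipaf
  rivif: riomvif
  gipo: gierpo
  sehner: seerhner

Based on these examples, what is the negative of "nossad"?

liwkevsid and bapli both have last vowel 'i' yet inflect differently (liwkevsidir, bapliast), so the last vowel is not what conditions the rule; the final letter is.
"nossad" ends in -d. The stems ending in -d (vofud → vofudir, liwkevsid → liwkevsidir, radgud → radgudir) add -ir.
So nossad → nossadir.

nossadir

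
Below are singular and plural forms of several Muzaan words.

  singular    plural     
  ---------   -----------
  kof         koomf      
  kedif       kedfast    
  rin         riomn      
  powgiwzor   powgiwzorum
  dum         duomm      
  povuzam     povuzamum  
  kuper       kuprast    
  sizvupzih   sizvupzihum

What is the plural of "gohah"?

gohhast

kof and kedif both end in -f yet inflect differently (koomf, kedfast), so the final letter is not what conditions the rule; the number of vowels is.
"gohah" has 2 vowels. The stems with 2 vowels (kedif → kedfast, kuper → kuprast) delete the last vowel and add -ast.
So gohah → gohhast.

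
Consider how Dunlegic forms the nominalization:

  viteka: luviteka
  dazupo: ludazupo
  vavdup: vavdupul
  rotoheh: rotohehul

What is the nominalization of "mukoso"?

lumukoso

"mukoso" ends in a vowel. The stems ending in a vowel (viteka → luviteka, dazupo → ludazupo) add the prefix lu-.
So mukoso → lumukoso.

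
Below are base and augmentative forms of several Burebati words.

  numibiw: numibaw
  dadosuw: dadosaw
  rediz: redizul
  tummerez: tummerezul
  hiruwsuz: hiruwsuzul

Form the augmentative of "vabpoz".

vabpozul

numibiw and rediz both have last vowel 'i' yet inflect differently (numibaw, redizul), so the last vowel is not what conditions the rule; the final letter is.
"vabpoz" ends in -z. The stems ending in -z (rediz → redizul, tummerez → tummerezul, hiruwsuz → hiruwsuzul) add -ul.
So vabpoz → vabpozul.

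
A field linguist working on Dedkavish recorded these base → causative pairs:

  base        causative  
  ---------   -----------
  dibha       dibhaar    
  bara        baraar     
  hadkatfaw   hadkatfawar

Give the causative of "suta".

Every pair shown (dibha → dibhaar, bara → baraar, hadkatfaw → hadkatfawar) follows the same rule: add -ar.
So suta → sutaar.

sutaar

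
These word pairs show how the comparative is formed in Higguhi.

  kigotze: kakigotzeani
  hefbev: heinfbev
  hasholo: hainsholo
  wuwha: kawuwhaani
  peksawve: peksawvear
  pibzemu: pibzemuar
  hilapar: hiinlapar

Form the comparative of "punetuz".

"punetuz" begins with p-. The stems beginning with p- (pibzemu → pibzemuar, peksawve → peksawvear) add -ar.
So punetuz → punetuzar.

punetuzar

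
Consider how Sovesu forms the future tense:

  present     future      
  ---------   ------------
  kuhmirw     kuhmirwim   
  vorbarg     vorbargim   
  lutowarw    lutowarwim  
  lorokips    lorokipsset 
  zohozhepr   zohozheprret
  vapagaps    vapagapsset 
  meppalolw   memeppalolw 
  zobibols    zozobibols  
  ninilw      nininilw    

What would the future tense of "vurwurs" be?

vurwursim

kuhmirw and meppalolw both end in -w yet inflect differently (kuhmirwim, memeppalolw), so the final letter is not what conditions the rule; the second-to-last letter is.
"vurwurs" has second-to-last letter 'r'. The stems whose second-to-last letter is 'r' (kuhmirw → kuhmirwim, vorbarg → vorbargim, lutowarw → lutowarwim) add -im.
The other patterns: stems whose second-to-last letter is 'p' double the final consonant and add -et; stems whose second-to-last letter is 'l' repeat the first consonant+vowel as a prefix.
So vurwurs → vurwursim.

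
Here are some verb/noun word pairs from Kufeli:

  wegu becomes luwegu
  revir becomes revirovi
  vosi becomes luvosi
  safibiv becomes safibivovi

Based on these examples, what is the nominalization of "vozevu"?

"vozevu" ends in a vowel. The stems ending in a vowel (wegu → luwegu, vosi → luvosi) add the prefix lu-.
So vozevu → luvozevu.

luvozevu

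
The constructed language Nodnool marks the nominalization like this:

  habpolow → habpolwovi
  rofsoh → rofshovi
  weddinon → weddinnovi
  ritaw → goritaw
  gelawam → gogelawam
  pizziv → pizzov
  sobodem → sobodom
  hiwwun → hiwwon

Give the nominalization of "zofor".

"zofor" has last vowel 'o'. The stems whose last vowel is 'o' (habpolow → habpolwovi, rofsoh → rofshovi, weddinon → weddinnovi) delete the last vowel and add -ovi.
The other patterns: stems whose last vowel is 'a' add the prefix go-; stems whose last vowel is 'e', 'i' or 'u' change the last vowel to 'o'.
So zofor → zofrovi.

zofrovi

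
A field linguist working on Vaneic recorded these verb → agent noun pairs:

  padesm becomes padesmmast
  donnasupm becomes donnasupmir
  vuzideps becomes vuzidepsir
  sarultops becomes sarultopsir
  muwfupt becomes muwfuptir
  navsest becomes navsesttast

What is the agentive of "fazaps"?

fazapsir

"fazaps" has second-to-last letter 'p'. The stems whose second-to-last letter is 'p' (muwfupt → muwfuptir, sarultops → sarultopsir, donnasupm → donnasupmir) add -ir.
So fazaps → fazapsir.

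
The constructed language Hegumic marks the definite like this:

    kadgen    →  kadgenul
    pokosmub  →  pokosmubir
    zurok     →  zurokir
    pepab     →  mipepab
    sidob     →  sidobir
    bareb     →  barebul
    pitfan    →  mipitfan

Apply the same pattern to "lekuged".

pitfan and kadgen both end in -n yet inflect differently (mipitfan, kadgenul), so the final letter is not what conditions the rule; the last vowel is.
"lekuged" has last vowel 'e'. The stems whose last vowel is 'e' (kadgen → kadgenul, bareb → barebul) add -ul.
The other patterns: stems whose last vowel is 'a' add the prefix mi-; stems whose last vowel is 'o' or 'u' add -ir.
So lekuged → lekugedul.

lekugedul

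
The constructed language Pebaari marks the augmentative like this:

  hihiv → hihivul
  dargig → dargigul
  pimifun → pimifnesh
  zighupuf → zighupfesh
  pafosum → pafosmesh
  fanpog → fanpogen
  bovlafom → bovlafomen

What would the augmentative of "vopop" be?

dargig and fanpog both end in -g yet inflect differently (dargigul, fanpogen), so the final letter is not what conditions the rule; the last vowel is.
"vopop" has last vowel 'o'. The stems whose last vowel is 'o' (fanpog → fanpogen, bovlafom → bovlafomen) add -en.
So vopop → vopopen.

vopopen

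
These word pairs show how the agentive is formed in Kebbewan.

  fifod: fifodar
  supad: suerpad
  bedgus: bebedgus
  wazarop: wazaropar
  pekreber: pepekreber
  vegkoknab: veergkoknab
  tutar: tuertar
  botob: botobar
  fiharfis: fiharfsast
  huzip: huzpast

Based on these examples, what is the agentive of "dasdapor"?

dasdaporar

"dasdapor" has last vowel 'o'. The stems whose last vowel is 'o' (wazarop → wazaropar, botob → botobar, fifod → fifodar) add -ar.
So dasdapor → dasdaporar.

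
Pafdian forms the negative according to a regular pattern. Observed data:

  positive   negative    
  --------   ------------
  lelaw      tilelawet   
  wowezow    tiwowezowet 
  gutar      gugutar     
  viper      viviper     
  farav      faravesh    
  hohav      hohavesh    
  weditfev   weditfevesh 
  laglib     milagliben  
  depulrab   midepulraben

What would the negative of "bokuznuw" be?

tibokuznuwet

lelaw and gutar both have last vowel 'a' yet inflect differently (tilelawet, gugutar), so the last vowel is not what conditions the rule; the final letter is.
"bokuznuw" ends in -w. The stems ending in -w (lelaw → tilelawet, wowezow → tiwowezowet) add ti- … -et around the stem.
The other patterns: stems ending in -r repeat the first consonant+vowel as a prefix; stems ending in -v add -esh; stems ending in -b add mi- … -en around the stem.
So bokuznuw → tibokuznuwet.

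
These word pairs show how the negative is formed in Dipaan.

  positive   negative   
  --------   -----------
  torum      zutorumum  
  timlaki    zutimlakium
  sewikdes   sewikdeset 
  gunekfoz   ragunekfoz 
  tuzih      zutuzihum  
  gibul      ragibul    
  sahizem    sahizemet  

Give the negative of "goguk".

torum and sahizem both end in -m yet inflect differently (zutorumum, sahizemet), so the final letter is not what conditions the rule; the first letter is.
"goguk" begins with g-. The stems beginning with g- (gibul → ragibul, gunekfoz → ragunekfoz) add the prefix ra-.
The other patterns: stems beginning with t- add zu- … -um around the stem; stems beginning with s- add -et.
So goguk → ragoguk.

ragoguk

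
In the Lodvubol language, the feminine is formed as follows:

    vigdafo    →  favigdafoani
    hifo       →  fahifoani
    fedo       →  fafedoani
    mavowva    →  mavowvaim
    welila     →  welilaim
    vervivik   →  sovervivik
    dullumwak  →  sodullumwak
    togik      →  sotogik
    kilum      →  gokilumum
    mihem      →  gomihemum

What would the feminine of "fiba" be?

fibaim

mavowva and dullumwak both have last vowel 'a' yet inflect differently (mavowvaim, sodullumwak), so the last vowel is not what conditions the rule; the final letter is.
"fiba" ends in -a. The stems ending in -a (mavowva → mavowvaim, welila → welilaim) add -im.
The other patterns: stems ending in -o add fa- … -ani around the stem; stems ending in -k add the prefix so-; stems ending in -m add go- … -um around the stem.
So fiba → fibaim.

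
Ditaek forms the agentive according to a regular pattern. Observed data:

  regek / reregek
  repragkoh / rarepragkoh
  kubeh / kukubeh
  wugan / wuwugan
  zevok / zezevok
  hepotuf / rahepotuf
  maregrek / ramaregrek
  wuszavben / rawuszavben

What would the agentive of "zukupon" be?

"zukupon" has 3 vowels. The stems with 3 vowels (maregrek → ramaregrek, wuszavben → rawuszavben, hepotuf → rahepotuf) add the prefix ra-.
The other pattern: stems with 2 vowels repeat the first consonant+vowel as a prefix.
So zukupon → razukupon.

razukupon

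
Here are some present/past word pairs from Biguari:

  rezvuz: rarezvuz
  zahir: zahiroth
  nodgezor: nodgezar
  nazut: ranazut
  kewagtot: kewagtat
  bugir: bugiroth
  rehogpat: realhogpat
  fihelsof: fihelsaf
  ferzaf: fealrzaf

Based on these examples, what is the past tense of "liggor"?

liggar

nodgezor and bugir both end in -r yet inflect differently (nodgezar, bugiroth), so the final letter is not what conditions the rule; the last vowel is.
"liggor" has last vowel 'o'. The stems whose last vowel is 'o' (kewagtot → kewagtat, fihelsof → fihelsaf, nodgezor → nodgezar) change the last vowel to 'a'.
The other patterns: stems whose last vowel is 'i' add -oth; stems whose last vowel is 'a' insert -al- after the first vowel; stems whose last vowel is 'u' add the prefix ra-.
So liggor → liggar.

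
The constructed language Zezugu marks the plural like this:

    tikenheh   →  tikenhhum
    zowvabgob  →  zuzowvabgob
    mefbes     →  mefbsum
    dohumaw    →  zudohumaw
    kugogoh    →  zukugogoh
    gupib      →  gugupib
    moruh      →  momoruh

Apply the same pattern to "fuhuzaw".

zufuhuzaw

tikenheh and kugogoh both end in -h yet inflect differently (tikenhhum, zukugogoh), so the final letter is not what conditions the rule; the last vowel is.
"fuhuzaw" has last vowel 'a'. The one such stem in the data (dohumaw → zudohumaw) adds the prefix zu-, so the same rule applies.
So fuhuzaw → zufuhuzaw.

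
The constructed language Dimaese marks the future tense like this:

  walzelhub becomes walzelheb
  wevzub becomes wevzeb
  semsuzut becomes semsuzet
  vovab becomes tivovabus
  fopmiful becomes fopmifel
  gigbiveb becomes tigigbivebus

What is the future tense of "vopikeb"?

tivopikebus

"vopikeb" has last vowel 'e'. The one such stem in the data (gigbiveb → tigigbivebus) adds ti- … -us around the stem, so the same rule applies.
The other pattern: stems whose last vowel is 'u' change the last vowel to 'e'.
So vopikeb → tivopikebus.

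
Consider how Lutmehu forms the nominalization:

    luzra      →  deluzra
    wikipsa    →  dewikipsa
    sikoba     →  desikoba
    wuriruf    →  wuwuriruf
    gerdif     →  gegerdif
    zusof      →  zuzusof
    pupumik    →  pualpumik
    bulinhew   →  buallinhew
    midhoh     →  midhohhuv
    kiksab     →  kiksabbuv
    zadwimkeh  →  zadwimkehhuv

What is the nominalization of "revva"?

gerdif and pupumik both have last vowel 'i' yet inflect differently (gegerdif, pualpumik), so the last vowel is not what conditions the rule; the final letter is.
"revva" ends in -a. The stems ending in -a (luzra → deluzra, wikipsa → dewikipsa, sikoba → desikoba) add the prefix de-.
The other patterns: stems ending in -f repeat the first consonant+vowel as a prefix; stems ending in -k or -w insert -al- after the first vowel; stems ending in -b or -h double the final consonant and add -uv.
So revva → derevva.

derevva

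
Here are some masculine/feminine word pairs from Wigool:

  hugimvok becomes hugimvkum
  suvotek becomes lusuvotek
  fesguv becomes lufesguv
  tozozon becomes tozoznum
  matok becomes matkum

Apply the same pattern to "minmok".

minmkum

matok and suvotek both end in -k yet inflect differently (matkum, lusuvotek), so the final letter is not what conditions the rule; the last vowel is.
"minmok" has last vowel 'o'. The stems whose last vowel is 'o' (tozozon → tozoznum, matok → matkum, hugimvok → hugimvkum) delete the last vowel and add -um.
The other pattern: stems whose last vowel is 'e' or 'u' add the prefix lu-.
So minmok → minmkum.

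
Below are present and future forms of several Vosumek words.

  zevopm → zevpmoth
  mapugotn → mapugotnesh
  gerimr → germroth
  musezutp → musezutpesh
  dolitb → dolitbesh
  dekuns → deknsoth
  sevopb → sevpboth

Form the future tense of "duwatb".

"duwatb" has second-to-last letter 't'. The stems whose second-to-last letter is 't' (dolitb → dolitbesh, musezutp → musezutpesh, mapugotn → mapugotnesh) add -esh.
The other pattern: stems whose second-to-last letter is 'm', 'n' or 'p' delete the last vowel and add -oth.
So duwatb → duwatbesh.

duwatbesh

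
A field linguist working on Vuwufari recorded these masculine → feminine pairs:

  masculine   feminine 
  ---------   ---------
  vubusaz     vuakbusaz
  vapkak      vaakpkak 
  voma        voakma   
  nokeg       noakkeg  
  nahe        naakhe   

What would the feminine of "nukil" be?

nuakkil

Every pair shown (vubusaz → vuakbusaz, vapkak → vaakpkak, voma → voakma, …) follows the same rule: insert -ak- after the first vowel.
So nukil → nuakkil.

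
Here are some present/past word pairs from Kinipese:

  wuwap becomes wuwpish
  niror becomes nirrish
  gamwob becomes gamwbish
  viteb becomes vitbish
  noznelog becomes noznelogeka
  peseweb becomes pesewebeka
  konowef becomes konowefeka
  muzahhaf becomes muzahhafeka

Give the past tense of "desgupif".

desgupifeka

gamwob and peseweb both end in -b yet inflect differently (gamwbish, pesewebeka), so the final letter is not what conditions the rule; the number of vowels is.
"desgupif" has 3 vowels. The stems with 3 vowels (noznelog → noznelogeka, peseweb → pesewebeka, konowef → konowefeka) add -eka.
The other pattern: stems with 2 vowels delete the last vowel and add -ish.
So desgupif → desgupifeka.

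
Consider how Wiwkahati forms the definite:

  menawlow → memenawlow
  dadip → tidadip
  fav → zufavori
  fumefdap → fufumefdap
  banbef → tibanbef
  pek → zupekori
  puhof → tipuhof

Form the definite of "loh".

zulohori

dadip and fumefdap both end in -p yet inflect differently (tidadip, fufumefdap), so the final letter is not what conditions the rule; the number of vowels is.
"loh" has 1 vowel. The stems with 1 vowel (fav → zufavori, pek → zupekori) add zu- … -ori around the stem.
So loh → zulohori.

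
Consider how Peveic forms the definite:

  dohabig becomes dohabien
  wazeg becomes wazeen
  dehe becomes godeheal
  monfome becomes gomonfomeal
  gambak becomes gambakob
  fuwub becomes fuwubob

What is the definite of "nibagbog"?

"nibagbog" ends in -g. The stems ending in -g (dohabig → dohabien, wazeg → wazeen) drop the final letter and add -en.
So nibagbog → nibagboen.

nibagboen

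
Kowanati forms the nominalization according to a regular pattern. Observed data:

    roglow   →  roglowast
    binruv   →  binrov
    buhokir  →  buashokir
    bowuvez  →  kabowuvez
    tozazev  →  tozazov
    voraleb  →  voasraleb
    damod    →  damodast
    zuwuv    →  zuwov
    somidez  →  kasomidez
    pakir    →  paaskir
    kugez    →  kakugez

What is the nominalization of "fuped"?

tozazev and bowuvez both have last vowel 'e' yet inflect differently (tozazov, kabowuvez), so the last vowel is not what conditions the rule; the final letter is.
"fuped" ends in -d. The one such stem in the data (damod → damodast) adds -ast, so the same rule applies.
The other patterns: stems ending in -v change the last vowel to 'o'; stems ending in -z add the prefix ka-; stems ending in -b or -r insert -as- after the first vowel.
So fuped → fupedast.

fupedast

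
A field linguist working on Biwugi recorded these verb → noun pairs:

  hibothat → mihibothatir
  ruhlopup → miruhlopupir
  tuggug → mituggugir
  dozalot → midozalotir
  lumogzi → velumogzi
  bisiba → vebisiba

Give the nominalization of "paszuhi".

vepaszuhi

hibothat and bisiba both have last vowel 'a' yet inflect differently (mihibothatir, vebisiba), so the last vowel is not what conditions the rule; whether the stem ends in a vowel or a consonant is.
"paszuhi" ends in a vowel. The stems ending in a vowel (lumogzi → velumogzi, bisiba → vebisiba) add the prefix ve-.
The other pattern: stems ending in a consonant add mi- … -ir around the stem.
So paszuhi → vepaszuhi.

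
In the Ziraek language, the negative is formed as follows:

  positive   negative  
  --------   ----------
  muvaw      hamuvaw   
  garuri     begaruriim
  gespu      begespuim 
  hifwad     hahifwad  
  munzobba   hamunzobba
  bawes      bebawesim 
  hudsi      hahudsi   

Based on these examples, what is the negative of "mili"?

"mili" begins with m-. The stems beginning with m- (munzobba → hamunzobba, muvaw → hamuvaw) add the prefix ha-.
The other pattern: stems beginning with b- or g- add be- … -im around the stem.
So mili → hamili.

hamili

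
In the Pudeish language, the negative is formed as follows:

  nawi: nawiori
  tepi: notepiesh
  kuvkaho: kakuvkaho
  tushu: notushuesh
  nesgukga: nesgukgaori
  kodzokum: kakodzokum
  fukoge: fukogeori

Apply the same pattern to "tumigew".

tepi and nawi both end in -i yet inflect differently (notepiesh, nawiori), so the final letter is not what conditions the rule; the first letter is.
"tumigew" begins with t-. The stems beginning with t- (tushu → notushuesh, tepi → notepiesh) add no- … -esh around the stem.
So tumigew → notumigewesh.

notumigewesh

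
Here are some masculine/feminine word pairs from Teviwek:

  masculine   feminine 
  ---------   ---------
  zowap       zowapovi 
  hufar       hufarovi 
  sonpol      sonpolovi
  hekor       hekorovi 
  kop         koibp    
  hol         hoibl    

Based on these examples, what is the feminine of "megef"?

megefovi

"megef" has 2 vowels. The stems with 2 vowels (zowap → zowapovi, hufar → hufarovi, sonpol → sonpolovi) add -ovi.
The other pattern: stems with 1 vowel insert -ib- after the first vowel.
So megef → megefovi.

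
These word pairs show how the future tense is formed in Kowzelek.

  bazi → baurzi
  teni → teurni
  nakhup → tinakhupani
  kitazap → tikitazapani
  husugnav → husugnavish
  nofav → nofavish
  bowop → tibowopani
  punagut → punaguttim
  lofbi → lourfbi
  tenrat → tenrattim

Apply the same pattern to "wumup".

tiwumupani

nofav and kitazap both have last vowel 'a' yet inflect differently (nofavish, tikitazapani), so the last vowel is not what conditions the rule; the final letter is.
"wumup" ends in -p. The stems ending in -p (nakhup → tinakhupani, kitazap → tikitazapani, bowop → tibowopani) add ti- … -ani around the stem.
So wumup → tiwumupani.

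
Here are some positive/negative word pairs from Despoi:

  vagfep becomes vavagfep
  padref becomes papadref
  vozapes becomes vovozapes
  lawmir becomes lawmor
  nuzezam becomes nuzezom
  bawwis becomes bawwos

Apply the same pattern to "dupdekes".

dudupdekes

vozapes and bawwis both end in -s yet inflect differently (vovozapes, bawwos), so the final letter is not what conditions the rule; the last vowel is.
"dupdekes" has last vowel 'e'. The stems whose last vowel is 'e' (vagfep → vavagfep, padref → papadref, vozapes → vovozapes) repeat the first consonant+vowel as a prefix.
The other pattern: stems whose last vowel is 'a' or 'i' change the last vowel to 'o'.
So dupdekes → dudupdekes.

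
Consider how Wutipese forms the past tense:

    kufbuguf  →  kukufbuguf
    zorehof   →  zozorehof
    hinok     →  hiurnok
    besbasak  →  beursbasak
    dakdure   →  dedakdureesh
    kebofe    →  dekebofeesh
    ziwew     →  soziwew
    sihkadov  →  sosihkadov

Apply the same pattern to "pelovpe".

depelovpeesh

zorehof and hinok both have last vowel 'o' yet inflect differently (zozorehof, hiurnok), so the last vowel is not what conditions the rule; the final letter is.
"pelovpe" ends in -e. The stems ending in -e (dakdure → dedakdureesh, kebofe → dekebofeesh) add de- … -esh around the stem.
The other patterns: stems ending in -f repeat the first consonant+vowel as a prefix; stems ending in -k insert -ur- after the first vowel; stems ending in -v or -w add the prefix so-.
So pelovpe → depelovpeesh.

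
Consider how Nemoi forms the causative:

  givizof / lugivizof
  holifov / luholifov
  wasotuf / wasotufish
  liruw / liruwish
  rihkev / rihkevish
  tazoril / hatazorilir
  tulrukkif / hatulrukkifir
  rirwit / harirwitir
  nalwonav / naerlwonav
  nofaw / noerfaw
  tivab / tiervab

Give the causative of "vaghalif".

havaghalifir

"vaghalif" has last vowel 'i'. The stems whose last vowel is 'i' (tazoril → hatazorilir, tulrukkif → hatulrukkifir, rirwit → harirwitir) add ha- … -ir around the stem.
So vaghalif → havaghalifir.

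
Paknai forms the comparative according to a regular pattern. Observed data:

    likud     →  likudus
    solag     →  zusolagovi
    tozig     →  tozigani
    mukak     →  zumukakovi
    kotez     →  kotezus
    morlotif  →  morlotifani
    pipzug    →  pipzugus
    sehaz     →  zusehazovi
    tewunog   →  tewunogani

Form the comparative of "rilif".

rilifani

"rilif" has last vowel 'i'. The stems whose last vowel is 'i' (tozig → tozigani, morlotif → morlotifani) add -ani.
The other patterns: stems whose last vowel is 'e' or 'u' add -us; stems whose last vowel is 'a' add zu- … -ovi around the stem.
So rilif → rilifani.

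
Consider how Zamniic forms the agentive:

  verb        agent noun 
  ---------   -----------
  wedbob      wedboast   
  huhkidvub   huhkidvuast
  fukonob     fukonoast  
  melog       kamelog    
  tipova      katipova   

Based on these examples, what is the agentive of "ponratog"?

wedbob and melog both have last vowel 'o' yet inflect differently (wedboast, kamelog), so the last vowel is not what conditions the rule; the final letter is.
"ponratog" ends in -g. The one such stem in the data (melog → kamelog) adds the prefix ka-, so the same rule applies.
The other pattern: stems ending in -b drop the final letter and add -ast.
So ponratog → kaponratog.

kaponratog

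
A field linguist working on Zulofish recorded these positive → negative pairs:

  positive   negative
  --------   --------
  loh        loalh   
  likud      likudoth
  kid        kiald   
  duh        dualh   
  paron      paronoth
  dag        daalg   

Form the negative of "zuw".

zualw

"zuw" has 1 vowel. The stems with 1 vowel (duh → dualh, kid → kiald, dag → daalg) insert -al- after the first vowel.
The other pattern: stems with 2 vowels add -oth.
So zuw → zualw.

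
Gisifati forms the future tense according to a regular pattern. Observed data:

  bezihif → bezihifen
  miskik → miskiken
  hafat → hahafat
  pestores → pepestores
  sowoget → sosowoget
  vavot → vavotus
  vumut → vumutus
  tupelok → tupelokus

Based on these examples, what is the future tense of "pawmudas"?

papawmudas

hafat and vavot both end in -t yet inflect differently (hahafat, vavotus), so the final letter is not what conditions the rule; the last vowel is.
"pawmudas" has last vowel 'a'. The one such stem in the data (hafat → hahafat) repeats the first consonant+vowel as a prefix (as do pestores, sowoget), so the same rule applies.
The other patterns: stems whose last vowel is 'i' add -en; stems whose last vowel is 'o' or 'u' add -us.
So pawmudas → papawmudas.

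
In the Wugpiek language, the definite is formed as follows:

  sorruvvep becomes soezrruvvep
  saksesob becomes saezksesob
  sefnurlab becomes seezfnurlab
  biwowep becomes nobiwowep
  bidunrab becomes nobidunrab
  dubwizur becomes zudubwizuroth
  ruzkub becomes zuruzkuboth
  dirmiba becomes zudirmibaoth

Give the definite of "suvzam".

sorruvvep and biwowep both end in -p yet inflect differently (soezrruvvep, nobiwowep), so the final letter is not what conditions the rule; the first letter is.
"suvzam" begins with s-. The stems beginning with s- (sorruvvep → soezrruvvep, saksesob → saezksesob, sefnurlab → seezfnurlab) insert -ez- after the first vowel.
The other patterns: stems beginning with b- add the prefix no-; stems beginning with d- or r- add zu- … -oth around the stem.
So suvzam → suezvzam.

suezvzam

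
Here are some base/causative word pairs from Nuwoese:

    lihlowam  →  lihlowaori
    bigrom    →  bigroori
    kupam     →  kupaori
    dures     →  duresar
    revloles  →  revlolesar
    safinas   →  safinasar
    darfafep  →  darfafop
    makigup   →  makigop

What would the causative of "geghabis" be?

lihlowam and safinas both have last vowel 'a' yet inflect differently (lihlowaori, safinasar), so the last vowel is not what conditions the rule; the final letter is.
"geghabis" ends in -s. The stems ending in -s (dures → duresar, revloles → revlolesar, safinas → safinasar) add -ar.
So geghabis → geghabisar.

geghabisar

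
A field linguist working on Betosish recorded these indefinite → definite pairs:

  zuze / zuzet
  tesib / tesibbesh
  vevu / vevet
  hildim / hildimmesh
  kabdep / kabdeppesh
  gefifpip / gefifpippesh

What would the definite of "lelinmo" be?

zuze and kabdep both have last vowel 'e' yet inflect differently (zuzet, kabdeppesh), so the last vowel is not what conditions the rule; whether the stem ends in a vowel or a consonant is.
"lelinmo" ends in a vowel. The stems ending in a vowel (zuze → zuzet, vevu → vevet) drop the final letter and add -et.
The other pattern: stems ending in a consonant double the final consonant and add -esh.
So lelinmo → lelinmet.

lelinmet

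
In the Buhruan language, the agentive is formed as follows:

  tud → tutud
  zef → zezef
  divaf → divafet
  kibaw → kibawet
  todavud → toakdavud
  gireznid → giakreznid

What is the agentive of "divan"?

divanet

zef and divaf both end in -f yet inflect differently (zezef, divafet), so the final letter is not what conditions the rule; the number of vowels is.
"divan" has 2 vowels. The stems with 2 vowels (divaf → divafet, kibaw → kibawet) add -et.
The other patterns: stems with 1 vowel repeat the first consonant+vowel as a prefix; stems with 3 vowels insert -ak- after the first vowel.
So divan → divanet.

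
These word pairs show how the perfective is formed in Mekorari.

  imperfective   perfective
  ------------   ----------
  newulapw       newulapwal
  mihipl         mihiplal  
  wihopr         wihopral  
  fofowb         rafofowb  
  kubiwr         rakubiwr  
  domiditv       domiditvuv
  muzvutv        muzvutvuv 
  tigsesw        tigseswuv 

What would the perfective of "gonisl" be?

wihopr and kubiwr both end in -r yet inflect differently (wihopral, rakubiwr), so the final letter is not what conditions the rule; the second-to-last letter is.
"gonisl" has second-to-last letter 's'. The one such stem in the data (tigsesw → tigseswuv) adds -uv, so the same rule applies.
So gonisl → gonisluv.

gonisluv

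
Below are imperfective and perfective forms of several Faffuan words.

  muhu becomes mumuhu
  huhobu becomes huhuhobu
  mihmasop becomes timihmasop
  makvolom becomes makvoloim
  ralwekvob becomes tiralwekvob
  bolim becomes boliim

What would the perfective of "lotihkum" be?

"lotihkum" ends in -m. The stems ending in -m (bolim → boliim, makvolom → makvoloim) drop the final letter and add -im.
The other patterns: stems ending in -u repeat the first consonant+vowel as a prefix; stems ending in -b or -p add the prefix ti-.
So lotihkum → lotihkuim.

lotihkuim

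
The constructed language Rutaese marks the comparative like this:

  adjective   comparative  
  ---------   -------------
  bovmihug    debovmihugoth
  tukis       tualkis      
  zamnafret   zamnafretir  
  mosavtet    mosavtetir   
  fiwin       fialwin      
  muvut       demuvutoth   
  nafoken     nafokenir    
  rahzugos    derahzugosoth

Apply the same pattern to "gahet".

gahetir

"gahet" has last vowel 'e'. The stems whose last vowel is 'e' (mosavtet → mosavtetir, nafoken → nafokenir, zamnafret → zamnafretir) add -ir.
So gahet → gahetir.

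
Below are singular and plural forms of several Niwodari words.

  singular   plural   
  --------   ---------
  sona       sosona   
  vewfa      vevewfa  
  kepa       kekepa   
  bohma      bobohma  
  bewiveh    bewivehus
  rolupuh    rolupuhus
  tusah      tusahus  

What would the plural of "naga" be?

sona and tusah both have last vowel 'a' yet inflect differently (sosona, tusahus), so the last vowel is not what conditions the rule; the final letter is.
"naga" ends in -a. The stems ending in -a (sona → sosona, vewfa → vevewfa, kepa → kekepa) repeat the first consonant+vowel as a prefix.
So naga → nanaga.

nanaga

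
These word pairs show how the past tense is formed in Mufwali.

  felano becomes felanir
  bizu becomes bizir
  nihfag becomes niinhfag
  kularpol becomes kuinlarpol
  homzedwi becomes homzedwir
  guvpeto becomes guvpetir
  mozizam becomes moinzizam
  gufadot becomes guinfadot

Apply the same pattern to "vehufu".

kularpol and guvpeto both have last vowel 'o' yet inflect differently (kuinlarpol, guvpetir), so the last vowel is not what conditions the rule; whether the stem ends in a vowel or a consonant is.
"vehufu" ends in a vowel. The stems ending in a vowel (bizu → bizir, guvpeto → guvpetir, felano → felanir) drop the final letter and add -ir.
The other pattern: stems ending in a consonant insert -in- after the first vowel.
So vehufu → vehufir.

vehufir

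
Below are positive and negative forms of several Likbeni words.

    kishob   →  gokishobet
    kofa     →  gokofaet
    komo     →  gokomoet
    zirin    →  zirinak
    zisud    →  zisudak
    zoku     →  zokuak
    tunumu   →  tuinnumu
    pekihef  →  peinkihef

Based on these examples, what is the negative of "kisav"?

gokisavet

zoku and tunumu both end in -u yet inflect differently (zokuak, tuinnumu), so the final letter is not what conditions the rule; the first letter is.
"kisav" begins with k-. The stems beginning with k- (kishob → gokishobet, kofa → gokofaet, komo → gokomoet) add go- … -et around the stem.
So kisav → gokisavet.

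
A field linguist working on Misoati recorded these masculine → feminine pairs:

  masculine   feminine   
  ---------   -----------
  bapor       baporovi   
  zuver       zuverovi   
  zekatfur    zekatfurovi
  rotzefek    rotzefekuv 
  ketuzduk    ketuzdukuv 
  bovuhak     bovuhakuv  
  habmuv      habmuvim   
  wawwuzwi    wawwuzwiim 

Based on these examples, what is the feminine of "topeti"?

topetiim

"topeti" ends in -i. The one such stem in the data (wawwuzwi → wawwuzwiim) adds -im, so the same rule applies.
So topeti → topetiim.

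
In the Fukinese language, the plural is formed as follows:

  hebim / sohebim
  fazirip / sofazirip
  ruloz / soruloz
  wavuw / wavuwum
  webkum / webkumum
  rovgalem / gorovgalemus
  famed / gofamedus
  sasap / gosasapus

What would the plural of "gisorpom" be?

sogisorpom

hebim and webkum both end in -m yet inflect differently (sohebim, webkumum), so the final letter is not what conditions the rule; the last vowel is.
"gisorpom" has last vowel 'o'. The one such stem in the data (ruloz → soruloz) adds the prefix so-, so the same rule applies.
The other patterns: stems whose last vowel is 'u' add -um; stems whose last vowel is 'a' or 'e' add go- … -us around the stem.
So gisorpom → sogisorpom.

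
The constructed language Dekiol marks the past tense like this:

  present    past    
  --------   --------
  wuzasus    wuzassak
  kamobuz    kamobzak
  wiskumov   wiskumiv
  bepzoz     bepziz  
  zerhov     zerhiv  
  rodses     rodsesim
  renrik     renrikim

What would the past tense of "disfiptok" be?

"disfiptok" has last vowel 'o'. The stems whose last vowel is 'o' (wiskumov → wiskumiv, bepzoz → bepziz, zerhov → zerhiv) change the last vowel to 'i'.
The other patterns: stems whose last vowel is 'u' delete the last vowel and add -ak; stems whose last vowel is 'e' or 'i' add -im.
So disfiptok → disfiptik.

disfiptik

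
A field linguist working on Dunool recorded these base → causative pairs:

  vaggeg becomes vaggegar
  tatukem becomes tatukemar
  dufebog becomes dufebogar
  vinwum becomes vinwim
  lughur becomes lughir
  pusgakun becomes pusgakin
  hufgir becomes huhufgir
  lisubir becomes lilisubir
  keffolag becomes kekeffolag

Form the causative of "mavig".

tatukem and vinwum both end in -m yet inflect differently (tatukemar, vinwim), so the final letter is not what conditions the rule; the last vowel is.
"mavig" has last vowel 'i'. The stems whose last vowel is 'i' (hufgir → huhufgir, lisubir → lilisubir) repeat the first consonant+vowel as a prefix.
So mavig → mamavig.

mamavig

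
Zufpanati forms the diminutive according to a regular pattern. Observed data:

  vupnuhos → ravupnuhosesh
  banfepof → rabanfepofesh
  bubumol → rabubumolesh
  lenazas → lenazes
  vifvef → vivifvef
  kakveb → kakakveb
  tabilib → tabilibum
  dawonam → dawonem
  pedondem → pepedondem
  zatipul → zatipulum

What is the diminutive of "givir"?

givirum

vifvef and banfepof both end in -f yet inflect differently (vivifvef, rabanfepofesh), so the final letter is not what conditions the rule; the last vowel is.
"givir" has last vowel 'i'. The one such stem in the data (tabilib → tabilibum) adds -um, so the same rule applies.
The other patterns: stems whose last vowel is 'e' repeat the first consonant+vowel as a prefix; stems whose last vowel is 'o' add ra- … -esh around the stem; stems whose last vowel is 'a' change the last vowel to 'e'.
So givir → givirum.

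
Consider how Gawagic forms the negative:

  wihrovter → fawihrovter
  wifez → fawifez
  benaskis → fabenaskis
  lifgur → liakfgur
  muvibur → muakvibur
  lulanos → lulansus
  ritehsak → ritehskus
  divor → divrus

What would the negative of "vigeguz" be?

viakgeguz

"vigeguz" has last vowel 'u'. The stems whose last vowel is 'u' (lifgur → liakfgur, muvibur → muakvibur) insert -ak- after the first vowel.
So vigeguz → viakgeguz.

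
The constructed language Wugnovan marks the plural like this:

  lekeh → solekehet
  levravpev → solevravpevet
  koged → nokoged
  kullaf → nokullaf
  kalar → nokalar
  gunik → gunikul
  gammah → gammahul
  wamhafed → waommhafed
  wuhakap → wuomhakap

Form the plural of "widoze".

"widoze" begins with w-. The stems beginning with w- (wamhafed → waommhafed, wuhakap → wuomhakap) insert -om- after the first vowel.
The other patterns: stems beginning with l- add so- … -et around the stem; stems beginning with k- add the prefix no-; stems beginning with g- add -ul.
So widoze → wiomdoze.

wiomdoze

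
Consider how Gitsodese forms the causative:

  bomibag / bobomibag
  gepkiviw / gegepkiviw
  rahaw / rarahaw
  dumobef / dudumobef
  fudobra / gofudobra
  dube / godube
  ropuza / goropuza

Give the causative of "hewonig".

"hewonig" ends in a consonant. The stems ending in a consonant (bomibag → bobomibag, gepkiviw → gegepkiviw, rahaw → rarahaw) repeat the first consonant+vowel as a prefix.
The other pattern: stems ending in a vowel add the prefix go-.
So hewonig → hehewonig.

hehewonig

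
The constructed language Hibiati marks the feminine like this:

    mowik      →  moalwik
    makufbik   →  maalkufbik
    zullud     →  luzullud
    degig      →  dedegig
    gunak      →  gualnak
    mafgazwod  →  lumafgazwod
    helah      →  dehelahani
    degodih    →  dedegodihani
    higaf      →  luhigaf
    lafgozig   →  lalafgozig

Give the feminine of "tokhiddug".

totokhiddug

lafgozig and degodih both have last vowel 'i' yet inflect differently (lalafgozig, dedegodihani), so the last vowel is not what conditions the rule; the final letter is.
"tokhiddug" ends in -g. The stems ending in -g (lafgozig → lalafgozig, degig → dedegig) repeat the first consonant+vowel as a prefix.
The other patterns: stems ending in -h add de- … -ani around the stem; stems ending in -k insert -al- after the first vowel; stems ending in -d or -f add the prefix lu-.
So tokhiddug → totokhiddug.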